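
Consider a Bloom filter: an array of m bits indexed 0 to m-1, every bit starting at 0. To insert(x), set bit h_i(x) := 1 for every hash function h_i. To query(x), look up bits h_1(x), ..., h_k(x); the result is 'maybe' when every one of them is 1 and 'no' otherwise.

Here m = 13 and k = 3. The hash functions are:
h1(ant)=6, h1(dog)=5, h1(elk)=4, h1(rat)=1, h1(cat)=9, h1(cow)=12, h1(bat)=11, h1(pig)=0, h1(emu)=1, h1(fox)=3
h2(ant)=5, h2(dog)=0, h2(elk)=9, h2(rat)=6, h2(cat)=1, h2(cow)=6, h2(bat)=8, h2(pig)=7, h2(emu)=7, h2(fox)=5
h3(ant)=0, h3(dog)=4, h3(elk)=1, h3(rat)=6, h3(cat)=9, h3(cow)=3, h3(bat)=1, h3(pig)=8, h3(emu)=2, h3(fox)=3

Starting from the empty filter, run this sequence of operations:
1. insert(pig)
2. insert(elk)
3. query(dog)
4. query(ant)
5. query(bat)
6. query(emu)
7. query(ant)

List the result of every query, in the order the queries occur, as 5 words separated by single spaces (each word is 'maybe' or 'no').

Start: bits=0000000000000
Op 1: insert pig -> sets bits 0 7 8 -> bits=1000000110000
Op 2: insert elk -> sets bits 1 4 9 -> bits=1100100111000
Op 3: query dog -> checks bit0=1, bit4=1, bit5=0 (has a 0) -> no
Op 4: query ant -> checks bit0=1, bit5=0, bit6=0 (has a 0) -> no
Op 5: query bat -> checks bit1=1, bit8=1, bit11=0 (has a 0) -> no
Op 6: query emu -> checks bit1=1, bit2=0, bit7=1 (has a 0) -> no
Op 7: query ant -> checks bit0=1, bit5=0, bit6=0 (has a 0) -> no
Query results in order: no no no no no

Answer: no no no no no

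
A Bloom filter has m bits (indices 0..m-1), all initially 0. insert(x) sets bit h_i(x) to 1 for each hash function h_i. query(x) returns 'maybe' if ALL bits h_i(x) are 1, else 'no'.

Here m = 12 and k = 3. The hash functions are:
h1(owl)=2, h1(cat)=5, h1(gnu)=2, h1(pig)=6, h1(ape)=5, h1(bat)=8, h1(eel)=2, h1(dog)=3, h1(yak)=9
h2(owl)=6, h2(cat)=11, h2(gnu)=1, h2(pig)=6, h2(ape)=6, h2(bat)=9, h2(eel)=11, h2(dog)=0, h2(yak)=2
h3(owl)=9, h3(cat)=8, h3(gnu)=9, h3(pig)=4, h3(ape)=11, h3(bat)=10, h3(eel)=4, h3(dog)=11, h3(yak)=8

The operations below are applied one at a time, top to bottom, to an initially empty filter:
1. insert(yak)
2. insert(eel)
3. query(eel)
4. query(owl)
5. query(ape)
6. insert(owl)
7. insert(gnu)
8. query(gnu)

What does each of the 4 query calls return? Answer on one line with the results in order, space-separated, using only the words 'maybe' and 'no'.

Start: bits=000000000000
Op 1: insert yak -> sets bits 2 8 9 -> bits=001000001100
Op 2: insert eel -> sets bits 2 4 11 -> bits=001010001101
Op 3: query eel -> checks bit2=1, bit4=1, bit11=1 (all 1) -> maybe
Op 4: query owl -> checks bit2=1, bit6=0, bit9=1 (has a 0) -> no
Op 5: query ape -> checks bit5=0, bit6=0, bit11=1 (has a 0) -> no
Op 6: insert owl -> sets bits 2 6 9 -> bits=001010101101
Op 7: insert gnu -> sets bits 1 2 9 -> bits=011010101101
Op 8: query gnu -> checks bit1=1, bit2=1, bit9=1 (all 1) -> maybe
Query results in order: maybe no no maybe

Answer: maybe no no maybe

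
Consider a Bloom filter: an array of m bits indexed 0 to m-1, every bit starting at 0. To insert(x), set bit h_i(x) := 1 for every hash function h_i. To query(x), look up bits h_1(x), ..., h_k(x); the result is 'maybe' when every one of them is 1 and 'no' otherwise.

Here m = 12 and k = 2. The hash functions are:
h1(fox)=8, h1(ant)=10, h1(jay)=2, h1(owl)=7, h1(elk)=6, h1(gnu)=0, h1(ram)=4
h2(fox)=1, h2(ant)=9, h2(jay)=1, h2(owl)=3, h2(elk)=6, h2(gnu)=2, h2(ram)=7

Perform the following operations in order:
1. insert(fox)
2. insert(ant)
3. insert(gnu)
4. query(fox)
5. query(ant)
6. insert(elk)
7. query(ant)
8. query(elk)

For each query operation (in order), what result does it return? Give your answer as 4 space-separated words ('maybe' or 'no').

Start: bits=000000000000
Op 1: insert fox -> sets bits 1 8 -> bits=010000001000
Op 2: insert ant -> sets bits 9 10 -> bits=010000001110
Op 3: insert gnu -> sets bits 0 2 -> bits=111000001110
Op 4: query fox -> checks bit1=1, bit8=1 (all 1) -> maybe
Op 5: query ant -> checks bit9=1, bit10=1 (all 1) -> maybe
Op 6: insert elk -> sets bits 6 -> bits=111000101110
Op 7: query ant -> checks bit9=1, bit10=1 (all 1) -> maybe
Op 8: query elk -> checks bit6=1 (all 1) -> maybe
Query results in order: maybe maybe maybe maybe

Answer: maybe maybe maybe maybe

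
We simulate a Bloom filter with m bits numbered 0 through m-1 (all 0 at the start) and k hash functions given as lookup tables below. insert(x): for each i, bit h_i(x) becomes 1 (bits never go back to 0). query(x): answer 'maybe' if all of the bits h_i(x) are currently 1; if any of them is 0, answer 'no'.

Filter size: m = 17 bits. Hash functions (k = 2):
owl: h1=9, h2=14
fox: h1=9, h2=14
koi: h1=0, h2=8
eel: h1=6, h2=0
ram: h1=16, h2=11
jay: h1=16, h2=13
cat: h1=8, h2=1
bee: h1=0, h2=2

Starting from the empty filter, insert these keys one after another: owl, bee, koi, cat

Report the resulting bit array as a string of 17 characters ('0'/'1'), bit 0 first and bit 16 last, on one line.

Start: bits=00000000000000000
After insert 'owl': sets bits 9 14 -> bits=00000000010000100
After insert 'bee': sets bits 0 2 -> bits=10100000010000100
After insert 'koi': sets bits 0 8 -> bits=10100000110000100
After insert 'cat': sets bits 1 8 -> bits=11100000110000100

Answer: 11100000110000100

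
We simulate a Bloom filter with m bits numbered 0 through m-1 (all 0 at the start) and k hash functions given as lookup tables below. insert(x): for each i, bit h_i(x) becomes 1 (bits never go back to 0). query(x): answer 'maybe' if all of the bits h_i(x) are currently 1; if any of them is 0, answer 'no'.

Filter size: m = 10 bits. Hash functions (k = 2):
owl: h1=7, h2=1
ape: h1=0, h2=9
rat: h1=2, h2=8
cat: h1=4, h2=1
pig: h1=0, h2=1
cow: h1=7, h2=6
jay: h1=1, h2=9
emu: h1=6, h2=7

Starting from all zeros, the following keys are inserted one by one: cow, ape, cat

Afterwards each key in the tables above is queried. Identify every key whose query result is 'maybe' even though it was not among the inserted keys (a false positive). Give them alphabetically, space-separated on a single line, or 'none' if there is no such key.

Answer: emu jay owl pig

Derivation:
Start: bits=0000000000
After insert 'cow': sets bits 6 7 -> bits=0000001100
After insert 'ape': sets bits 0 9 -> bits=1000001101
After insert 'cat': sets bits 1 4 -> bits=1100101101
Not inserted: emu jay owl pig rat — query each against bits=1100101101:
query emu: checks bit6=1, bit7=1 (all 1) -> maybe => FALSE POSITIVE
query jay: checks bit1=1, bit9=1 (all 1) -> maybe => FALSE POSITIVE
query owl: checks bit1=1, bit7=1 (all 1) -> maybe => FALSE POSITIVE
query pig: checks bit0=1, bit1=1 (all 1) -> maybe => FALSE POSITIVE
query rat: checks bit2=0, bit8=0 (has a 0) -> no => not a false positive
False positives (alphabetical): emu jay owl pig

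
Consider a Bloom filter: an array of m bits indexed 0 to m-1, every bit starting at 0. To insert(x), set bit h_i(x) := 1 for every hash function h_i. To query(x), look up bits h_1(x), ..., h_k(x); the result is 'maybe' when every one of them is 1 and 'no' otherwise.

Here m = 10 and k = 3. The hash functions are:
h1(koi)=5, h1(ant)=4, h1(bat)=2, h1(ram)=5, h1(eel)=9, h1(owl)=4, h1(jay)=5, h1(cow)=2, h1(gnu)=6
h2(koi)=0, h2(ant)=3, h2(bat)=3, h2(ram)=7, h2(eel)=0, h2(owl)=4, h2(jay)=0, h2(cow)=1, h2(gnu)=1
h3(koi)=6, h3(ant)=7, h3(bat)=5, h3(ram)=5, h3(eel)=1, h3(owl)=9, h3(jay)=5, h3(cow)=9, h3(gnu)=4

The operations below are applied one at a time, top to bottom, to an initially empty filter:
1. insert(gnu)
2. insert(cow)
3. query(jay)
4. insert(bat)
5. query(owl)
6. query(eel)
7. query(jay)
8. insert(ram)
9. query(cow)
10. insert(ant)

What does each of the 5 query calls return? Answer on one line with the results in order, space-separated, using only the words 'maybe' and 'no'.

Answer: no maybe no no maybe

Derivation:
Start: bits=0000000000
Op 1: insert gnu -> sets bits 1 4 6 -> bits=0100101000
Op 2: insert cow -> sets bits 1 2 9 -> bits=0110101001
Op 3: query jay -> checks bit0=0, bit5=0 (has a 0) -> no
Op 4: insert bat -> sets bits 2 3 5 -> bits=0111111001
Op 5: query owl -> checks bit4=1, bit9=1 (all 1) -> maybe
Op 6: query eel -> checks bit0=0, bit1=1, bit9=1 (has a 0) -> no
Op 7: query jay -> checks bit0=0, bit5=1 (has a 0) -> no
Op 8: insert ram -> sets bits 5 7 -> bits=0111111101
Op 9: query cow -> checks bit1=1, bit2=1, bit9=1 (all 1) -> maybe
Op 10: insert ant -> sets bits 3 4 7 -> bits=0111111101
Query results in order: no maybe no no maybe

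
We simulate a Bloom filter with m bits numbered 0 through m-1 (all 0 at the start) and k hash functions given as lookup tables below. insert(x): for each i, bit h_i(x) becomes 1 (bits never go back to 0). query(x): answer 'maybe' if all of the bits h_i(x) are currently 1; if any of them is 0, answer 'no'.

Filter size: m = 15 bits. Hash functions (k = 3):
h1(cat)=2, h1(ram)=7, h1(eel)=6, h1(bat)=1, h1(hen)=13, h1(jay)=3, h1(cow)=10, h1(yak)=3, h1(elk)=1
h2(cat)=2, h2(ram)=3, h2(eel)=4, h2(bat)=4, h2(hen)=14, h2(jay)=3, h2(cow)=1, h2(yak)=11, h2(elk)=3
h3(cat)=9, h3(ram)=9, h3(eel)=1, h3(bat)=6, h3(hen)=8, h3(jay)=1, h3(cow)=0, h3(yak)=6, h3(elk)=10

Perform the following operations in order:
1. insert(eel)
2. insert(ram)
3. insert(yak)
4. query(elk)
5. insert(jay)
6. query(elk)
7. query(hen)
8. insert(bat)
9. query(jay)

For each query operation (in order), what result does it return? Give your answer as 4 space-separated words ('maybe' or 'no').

Start: bits=000000000000000
Op 1: insert eel -> sets bits 1 4 6 -> bits=010010100000000
Op 2: insert ram -> sets bits 3 7 9 -> bits=010110110100000
Op 3: insert yak -> sets bits 3 6 11 -> bits=010110110101000
Op 4: query elk -> checks bit1=1, bit3=1, bit10=0 (has a 0) -> no
Op 5: insert jay -> sets bits 1 3 -> bits=010110110101000
Op 6: query elk -> checks bit1=1, bit3=1, bit10=0 (has a 0) -> no
Op 7: query hen -> checks bit8=0, bit13=0, bit14=0 (has a 0) -> no
Op 8: insert bat -> sets bits 1 4 6 -> bits=010110110101000
Op 9: query jay -> checks bit1=1, bit3=1 (all 1) -> maybe
Query results in order: no no no maybe

Answer: no no no maybe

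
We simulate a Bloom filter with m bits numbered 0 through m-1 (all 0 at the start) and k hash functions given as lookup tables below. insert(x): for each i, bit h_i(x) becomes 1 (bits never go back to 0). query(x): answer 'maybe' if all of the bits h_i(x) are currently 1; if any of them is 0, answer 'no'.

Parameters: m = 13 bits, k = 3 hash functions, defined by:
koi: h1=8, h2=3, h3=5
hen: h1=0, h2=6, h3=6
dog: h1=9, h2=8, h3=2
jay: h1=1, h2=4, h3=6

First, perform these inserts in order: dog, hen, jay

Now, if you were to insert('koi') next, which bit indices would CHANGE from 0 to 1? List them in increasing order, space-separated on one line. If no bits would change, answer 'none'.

Answer: 3 5

Derivation:
Start: bits=0000000000000
After insert 'dog': sets bits 2 8 9 -> bits=0010000011000
After insert 'hen': sets bits 0 6 -> bits=1010001011000
After insert 'jay': sets bits 1 4 6 -> bits=1110101011000
insert 'koi' would touch bits 3 5 8; currently bit3=0, bit5=0, bit8=1
Bits that are 0 among those (would change 0->1): 3 5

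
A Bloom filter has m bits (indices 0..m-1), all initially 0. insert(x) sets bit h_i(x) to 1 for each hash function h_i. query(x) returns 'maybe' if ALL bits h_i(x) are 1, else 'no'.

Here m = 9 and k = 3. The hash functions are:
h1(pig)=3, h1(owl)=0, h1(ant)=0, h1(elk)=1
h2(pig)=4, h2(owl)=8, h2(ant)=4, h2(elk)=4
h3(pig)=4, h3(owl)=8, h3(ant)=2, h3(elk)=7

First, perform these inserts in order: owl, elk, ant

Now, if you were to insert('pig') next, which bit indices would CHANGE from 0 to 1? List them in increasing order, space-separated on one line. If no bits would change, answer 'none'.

Answer: 3

Derivation:
Start: bits=000000000
After insert 'owl': sets bits 0 8 -> bits=100000001
After insert 'elk': sets bits 1 4 7 -> bits=110010011
After insert 'ant': sets bits 0 2 4 -> bits=111010011
insert 'pig' would touch bits 3 4; currently bit3=0, bit4=1
Bits that are 0 among those (would change 0->1): 3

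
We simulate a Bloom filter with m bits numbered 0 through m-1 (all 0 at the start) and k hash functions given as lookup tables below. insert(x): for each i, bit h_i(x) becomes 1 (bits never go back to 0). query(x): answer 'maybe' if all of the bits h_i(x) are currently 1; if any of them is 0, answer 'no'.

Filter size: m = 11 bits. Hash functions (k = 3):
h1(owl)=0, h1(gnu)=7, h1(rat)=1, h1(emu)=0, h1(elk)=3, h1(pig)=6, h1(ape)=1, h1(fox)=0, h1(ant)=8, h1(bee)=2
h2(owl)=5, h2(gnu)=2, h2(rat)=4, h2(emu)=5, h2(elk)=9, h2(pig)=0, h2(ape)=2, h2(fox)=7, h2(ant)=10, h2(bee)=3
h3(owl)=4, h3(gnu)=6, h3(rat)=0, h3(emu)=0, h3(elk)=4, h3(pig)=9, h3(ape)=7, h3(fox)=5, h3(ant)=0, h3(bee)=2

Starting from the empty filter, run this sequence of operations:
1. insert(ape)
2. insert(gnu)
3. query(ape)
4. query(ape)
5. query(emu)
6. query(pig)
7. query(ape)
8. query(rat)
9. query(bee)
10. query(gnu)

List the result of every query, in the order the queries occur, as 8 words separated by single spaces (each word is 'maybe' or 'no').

Start: bits=00000000000
Op 1: insert ape -> sets bits 1 2 7 -> bits=01100001000
Op 2: insert gnu -> sets bits 2 6 7 -> bits=01100011000
Op 3: query ape -> checks bit1=1, bit2=1, bit7=1 (all 1) -> maybe
Op 4: query ape -> checks bit1=1, bit2=1, bit7=1 (all 1) -> maybe
Op 5: query emu -> checks bit0=0, bit5=0 (has a 0) -> no
Op 6: query pig -> checks bit0=0, bit6=1, bit9=0 (has a 0) -> no
Op 7: query ape -> checks bit1=1, bit2=1, bit7=1 (all 1) -> maybe
Op 8: query rat -> checks bit0=0, bit1=1, bit4=0 (has a 0) -> no
Op 9: query bee -> checks bit2=1, bit3=0 (has a 0) -> no
Op 10: query gnu -> checks bit2=1, bit6=1, bit7=1 (all 1) -> maybe
Query results in order: maybe maybe no no maybe no no maybe

Answer: maybe maybe no no maybe no no maybe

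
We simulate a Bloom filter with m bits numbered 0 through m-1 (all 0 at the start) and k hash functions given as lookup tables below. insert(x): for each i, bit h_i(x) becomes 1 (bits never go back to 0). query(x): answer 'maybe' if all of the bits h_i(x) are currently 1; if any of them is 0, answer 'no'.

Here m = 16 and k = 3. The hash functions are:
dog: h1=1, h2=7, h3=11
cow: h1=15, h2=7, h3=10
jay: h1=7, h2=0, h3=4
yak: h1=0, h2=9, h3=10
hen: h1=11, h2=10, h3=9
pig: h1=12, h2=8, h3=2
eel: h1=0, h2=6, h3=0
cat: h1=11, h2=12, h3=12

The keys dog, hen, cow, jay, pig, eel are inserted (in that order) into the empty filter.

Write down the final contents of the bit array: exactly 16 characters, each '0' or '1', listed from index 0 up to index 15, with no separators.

Answer: 1110101111111001

Derivation:
Start: bits=0000000000000000
After insert 'dog': sets bits 1 7 11 -> bits=0100000100010000
After insert 'hen': sets bits 9 10 11 -> bits=0100000101110000
After insert 'cow': sets bits 7 10 15 -> bits=0100000101110001
After insert 'jay': sets bits 0 4 7 -> bits=1100100101110001
After insert 'pig': sets bits 2 8 12 -> bits=1110100111111001
After insert 'eel': sets bits 0 6 -> bits=1110101111111001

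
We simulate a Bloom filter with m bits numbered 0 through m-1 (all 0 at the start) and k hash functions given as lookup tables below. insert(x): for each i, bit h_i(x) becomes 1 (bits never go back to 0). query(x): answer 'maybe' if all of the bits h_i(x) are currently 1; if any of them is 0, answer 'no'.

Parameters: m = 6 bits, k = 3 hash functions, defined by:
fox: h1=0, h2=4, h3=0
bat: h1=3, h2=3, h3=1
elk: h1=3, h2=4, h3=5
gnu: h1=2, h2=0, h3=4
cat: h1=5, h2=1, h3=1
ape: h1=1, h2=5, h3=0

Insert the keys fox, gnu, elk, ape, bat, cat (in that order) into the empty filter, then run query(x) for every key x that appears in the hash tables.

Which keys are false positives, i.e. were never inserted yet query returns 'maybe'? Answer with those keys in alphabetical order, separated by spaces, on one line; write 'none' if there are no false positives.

Answer: none

Derivation:
Start: bits=000000
After insert 'fox': sets bits 0 4 -> bits=100010
After insert 'gnu': sets bits 0 2 4 -> bits=101010
After insert 'elk': sets bits 3 4 5 -> bits=101111
After insert 'ape': sets bits 0 1 5 -> bits=111111
After insert 'bat': sets bits 1 3 -> bits=111111
After insert 'cat': sets bits 1 5 -> bits=111111
Not inserted: (none) — query each against bits=111111:
False positives (alphabetical): none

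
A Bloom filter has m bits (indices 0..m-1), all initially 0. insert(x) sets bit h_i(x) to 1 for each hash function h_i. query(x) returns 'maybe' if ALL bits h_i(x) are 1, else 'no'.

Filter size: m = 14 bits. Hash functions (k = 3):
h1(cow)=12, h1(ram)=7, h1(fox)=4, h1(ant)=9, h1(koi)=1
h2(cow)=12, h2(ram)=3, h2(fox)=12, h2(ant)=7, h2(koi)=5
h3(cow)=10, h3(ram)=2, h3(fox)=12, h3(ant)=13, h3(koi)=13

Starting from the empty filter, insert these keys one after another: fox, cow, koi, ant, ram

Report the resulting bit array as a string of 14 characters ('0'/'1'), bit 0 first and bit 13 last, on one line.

Answer: 01111101011011

Derivation:
Start: bits=00000000000000
After insert 'fox': sets bits 4 12 -> bits=00001000000010
After insert 'cow': sets bits 10 12 -> bits=00001000001010
After insert 'koi': sets bits 1 5 13 -> bits=01001100001011
After insert 'ant': sets bits 7 9 13 -> bits=01001101011011
After insert 'ram': sets bits 2 3 7 -> bits=01111101011011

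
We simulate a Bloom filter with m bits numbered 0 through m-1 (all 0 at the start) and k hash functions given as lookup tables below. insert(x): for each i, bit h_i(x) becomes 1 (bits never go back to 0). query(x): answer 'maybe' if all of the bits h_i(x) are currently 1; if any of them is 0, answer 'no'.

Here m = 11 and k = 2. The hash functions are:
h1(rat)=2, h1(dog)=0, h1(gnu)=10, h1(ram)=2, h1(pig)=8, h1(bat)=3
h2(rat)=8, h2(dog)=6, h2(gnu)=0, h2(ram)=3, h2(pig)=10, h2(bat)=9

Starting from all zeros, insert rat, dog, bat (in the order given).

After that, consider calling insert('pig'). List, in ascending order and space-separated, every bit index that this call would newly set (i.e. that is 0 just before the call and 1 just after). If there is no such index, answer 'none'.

Start: bits=00000000000
After insert 'rat': sets bits 2 8 -> bits=00100000100
After insert 'dog': sets bits 0 6 -> bits=10100010100
After insert 'bat': sets bits 3 9 -> bits=10110010110
insert 'pig' would touch bits 8 10; currently bit8=1, bit10=0
Bits that are 0 among those (would change 0->1): 10

Answer: 10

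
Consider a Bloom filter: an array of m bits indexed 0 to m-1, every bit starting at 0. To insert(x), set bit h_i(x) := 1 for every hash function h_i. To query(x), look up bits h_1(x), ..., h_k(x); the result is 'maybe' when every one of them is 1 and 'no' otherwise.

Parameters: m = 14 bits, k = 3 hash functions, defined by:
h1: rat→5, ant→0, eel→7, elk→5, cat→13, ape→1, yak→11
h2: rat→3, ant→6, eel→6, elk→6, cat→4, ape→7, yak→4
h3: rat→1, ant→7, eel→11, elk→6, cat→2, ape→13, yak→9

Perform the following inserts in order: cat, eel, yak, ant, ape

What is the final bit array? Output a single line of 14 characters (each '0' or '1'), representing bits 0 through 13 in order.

Start: bits=00000000000000
After insert 'cat': sets bits 2 4 13 -> bits=00101000000001
After insert 'eel': sets bits 6 7 11 -> bits=00101011000101
After insert 'yak': sets bits 4 9 11 -> bits=00101011010101
After insert 'ant': sets bits 0 6 7 -> bits=10101011010101
After insert 'ape': sets bits 1 7 13 -> bits=11101011010101

Answer: 11101011010101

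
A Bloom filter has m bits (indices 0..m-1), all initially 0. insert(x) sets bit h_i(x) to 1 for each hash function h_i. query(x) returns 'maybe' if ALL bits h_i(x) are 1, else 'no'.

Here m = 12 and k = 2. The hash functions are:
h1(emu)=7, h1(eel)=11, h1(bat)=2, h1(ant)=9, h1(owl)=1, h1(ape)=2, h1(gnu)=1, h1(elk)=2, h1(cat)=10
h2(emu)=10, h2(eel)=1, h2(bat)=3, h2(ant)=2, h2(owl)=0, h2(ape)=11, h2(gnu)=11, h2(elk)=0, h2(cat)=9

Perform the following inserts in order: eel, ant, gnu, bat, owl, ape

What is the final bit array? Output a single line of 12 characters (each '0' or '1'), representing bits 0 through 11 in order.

Answer: 111100000101

Derivation:
Start: bits=000000000000
After insert 'eel': sets bits 1 11 -> bits=010000000001
After insert 'ant': sets bits 2 9 -> bits=011000000101
After insert 'gnu': sets bits 1 11 -> bits=011000000101
After insert 'bat': sets bits 2 3 -> bits=011100000101
After insert 'owl': sets bits 0 1 -> bits=111100000101
After insert 'ape': sets bits 2 11 -> bits=111100000101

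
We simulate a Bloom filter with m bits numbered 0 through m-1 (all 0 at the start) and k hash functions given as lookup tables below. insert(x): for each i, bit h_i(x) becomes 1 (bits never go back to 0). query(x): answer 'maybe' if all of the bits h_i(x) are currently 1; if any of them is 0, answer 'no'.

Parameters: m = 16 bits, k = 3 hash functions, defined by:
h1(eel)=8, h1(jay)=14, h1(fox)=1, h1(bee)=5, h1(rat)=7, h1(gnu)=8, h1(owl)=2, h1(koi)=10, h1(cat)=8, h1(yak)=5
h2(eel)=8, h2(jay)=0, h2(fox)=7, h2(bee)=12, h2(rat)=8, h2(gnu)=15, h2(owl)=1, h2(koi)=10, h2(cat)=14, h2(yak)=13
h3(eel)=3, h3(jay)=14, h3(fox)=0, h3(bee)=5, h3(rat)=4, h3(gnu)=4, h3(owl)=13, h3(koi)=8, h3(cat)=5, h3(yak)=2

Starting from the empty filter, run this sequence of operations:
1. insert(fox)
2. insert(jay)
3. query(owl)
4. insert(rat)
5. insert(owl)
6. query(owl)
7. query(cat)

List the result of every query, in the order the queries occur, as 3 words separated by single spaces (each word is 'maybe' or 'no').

Start: bits=0000000000000000
Op 1: insert fox -> sets bits 0 1 7 -> bits=1100000100000000
Op 2: insert jay -> sets bits 0 14 -> bits=1100000100000010
Op 3: query owl -> checks bit1=1, bit2=0, bit13=0 (has a 0) -> no
Op 4: insert rat -> sets bits 4 7 8 -> bits=1100100110000010
Op 5: insert owl -> sets bits 1 2 13 -> bits=1110100110000110
Op 6: query owl -> checks bit1=1, bit2=1, bit13=1 (all 1) -> maybe
Op 7: query cat -> checks bit5=0, bit8=1, bit14=1 (has a 0) -> no
Query results in order: no maybe no

Answer: no maybe no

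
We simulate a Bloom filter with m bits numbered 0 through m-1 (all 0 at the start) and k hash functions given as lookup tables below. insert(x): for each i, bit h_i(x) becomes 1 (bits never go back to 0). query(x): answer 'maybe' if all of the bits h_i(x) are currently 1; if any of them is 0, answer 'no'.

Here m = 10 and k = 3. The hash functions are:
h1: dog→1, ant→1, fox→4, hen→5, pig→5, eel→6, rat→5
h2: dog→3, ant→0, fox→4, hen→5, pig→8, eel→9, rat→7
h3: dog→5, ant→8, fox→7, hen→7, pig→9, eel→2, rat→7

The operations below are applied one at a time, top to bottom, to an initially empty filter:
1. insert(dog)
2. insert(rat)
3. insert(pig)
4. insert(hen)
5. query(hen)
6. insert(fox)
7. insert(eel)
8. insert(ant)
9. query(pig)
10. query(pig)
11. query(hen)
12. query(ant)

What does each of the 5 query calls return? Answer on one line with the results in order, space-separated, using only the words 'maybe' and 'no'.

Start: bits=0000000000
Op 1: insert dog -> sets bits 1 3 5 -> bits=0101010000
Op 2: insert rat -> sets bits 5 7 -> bits=0101010100
Op 3: insert pig -> sets bits 5 8 9 -> bits=0101010111
Op 4: insert hen -> sets bits 5 7 -> bits=0101010111
Op 5: query hen -> checks bit5=1, bit7=1 (all 1) -> maybe
Op 6: insert fox -> sets bits 4 7 -> bits=0101110111
Op 7: insert eel -> sets bits 2 6 9 -> bits=0111111111
Op 8: insert ant -> sets bits 0 1 8 -> bits=1111111111
Op 9: query pig -> checks bit5=1, bit8=1, bit9=1 (all 1) -> maybe
Op 10: query pig -> checks bit5=1, bit8=1, bit9=1 (all 1) -> maybe
Op 11: query hen -> checks bit5=1, bit7=1 (all 1) -> maybe
Op 12: query ant -> checks bit0=1, bit1=1, bit8=1 (all 1) -> maybe
Query results in order: maybe maybe maybe maybe maybe

Answer: maybe maybe maybe maybe maybe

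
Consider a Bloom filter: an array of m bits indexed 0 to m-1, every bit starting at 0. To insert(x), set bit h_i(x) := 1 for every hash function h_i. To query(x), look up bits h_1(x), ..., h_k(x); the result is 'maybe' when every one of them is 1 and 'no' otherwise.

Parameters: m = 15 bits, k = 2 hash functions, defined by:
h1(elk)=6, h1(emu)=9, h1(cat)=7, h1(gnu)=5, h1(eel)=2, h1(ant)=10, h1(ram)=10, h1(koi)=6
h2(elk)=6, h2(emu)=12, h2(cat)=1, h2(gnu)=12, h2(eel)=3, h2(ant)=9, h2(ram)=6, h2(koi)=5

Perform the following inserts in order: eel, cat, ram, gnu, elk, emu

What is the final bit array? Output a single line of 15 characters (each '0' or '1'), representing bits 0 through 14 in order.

Start: bits=000000000000000
After insert 'eel': sets bits 2 3 -> bits=001100000000000
After insert 'cat': sets bits 1 7 -> bits=011100010000000
After insert 'ram': sets bits 6 10 -> bits=011100110010000
After insert 'gnu': sets bits 5 12 -> bits=011101110010100
After insert 'elk': sets bits 6 -> bits=011101110010100
After insert 'emu': sets bits 9 12 -> bits=011101110110100

Answer: 011101110110100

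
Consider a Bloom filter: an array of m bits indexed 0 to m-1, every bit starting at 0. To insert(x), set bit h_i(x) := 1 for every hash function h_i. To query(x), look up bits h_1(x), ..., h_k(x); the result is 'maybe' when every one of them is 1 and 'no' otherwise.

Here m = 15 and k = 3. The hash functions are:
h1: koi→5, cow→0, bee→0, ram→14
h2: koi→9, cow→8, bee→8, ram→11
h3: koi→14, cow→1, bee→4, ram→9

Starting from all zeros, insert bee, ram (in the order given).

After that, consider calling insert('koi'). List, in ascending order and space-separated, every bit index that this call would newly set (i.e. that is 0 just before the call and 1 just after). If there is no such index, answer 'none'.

Start: bits=000000000000000
After insert 'bee': sets bits 0 4 8 -> bits=100010001000000
After insert 'ram': sets bits 9 11 14 -> bits=100010001101001
insert 'koi' would touch bits 5 9 14; currently bit5=0, bit9=1, bit14=1
Bits that are 0 among those (would change 0->1): 5

Answer: 5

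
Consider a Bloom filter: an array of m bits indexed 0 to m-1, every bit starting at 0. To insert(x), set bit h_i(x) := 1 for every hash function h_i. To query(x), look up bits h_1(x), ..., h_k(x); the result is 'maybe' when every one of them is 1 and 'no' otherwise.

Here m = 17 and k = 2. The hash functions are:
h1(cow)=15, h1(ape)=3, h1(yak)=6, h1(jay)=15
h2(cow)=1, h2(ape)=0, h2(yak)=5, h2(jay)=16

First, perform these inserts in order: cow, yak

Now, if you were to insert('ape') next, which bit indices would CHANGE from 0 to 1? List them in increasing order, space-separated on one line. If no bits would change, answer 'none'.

Answer: 0 3

Derivation:
Start: bits=00000000000000000
After insert 'cow': sets bits 1 15 -> bits=01000000000000010
After insert 'yak': sets bits 5 6 -> bits=01000110000000010
insert 'ape' would touch bits 0 3; currently bit0=0, bit3=0
Bits that are 0 among those (would change 0->1): 0 3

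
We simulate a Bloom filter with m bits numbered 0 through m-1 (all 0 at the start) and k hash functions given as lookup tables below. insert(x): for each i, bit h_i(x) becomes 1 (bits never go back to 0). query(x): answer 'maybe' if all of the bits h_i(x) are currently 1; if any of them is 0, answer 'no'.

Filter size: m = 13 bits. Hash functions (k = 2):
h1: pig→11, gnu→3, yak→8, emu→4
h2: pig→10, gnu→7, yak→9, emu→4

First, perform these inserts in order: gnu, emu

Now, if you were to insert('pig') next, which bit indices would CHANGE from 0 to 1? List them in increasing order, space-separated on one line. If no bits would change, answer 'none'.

Answer: 10 11

Derivation:
Start: bits=0000000000000
After insert 'gnu': sets bits 3 7 -> bits=0001000100000
After insert 'emu': sets bits 4 -> bits=0001100100000
insert 'pig' would touch bits 10 11; currently bit10=0, bit11=0
Bits that are 0 among those (would change 0->1): 10 11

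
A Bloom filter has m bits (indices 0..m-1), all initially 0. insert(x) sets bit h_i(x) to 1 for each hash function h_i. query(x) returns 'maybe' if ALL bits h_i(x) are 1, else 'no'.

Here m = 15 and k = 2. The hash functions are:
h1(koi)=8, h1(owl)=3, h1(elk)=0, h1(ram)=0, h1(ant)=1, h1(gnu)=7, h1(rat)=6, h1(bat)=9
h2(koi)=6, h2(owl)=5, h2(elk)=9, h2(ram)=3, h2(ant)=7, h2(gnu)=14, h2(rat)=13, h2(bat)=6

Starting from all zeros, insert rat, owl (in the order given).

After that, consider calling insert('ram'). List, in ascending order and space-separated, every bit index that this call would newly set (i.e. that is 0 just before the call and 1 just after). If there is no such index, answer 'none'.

Answer: 0

Derivation:
Start: bits=000000000000000
After insert 'rat': sets bits 6 13 -> bits=000000100000010
After insert 'owl': sets bits 3 5 -> bits=000101100000010
insert 'ram' would touch bits 0 3; currently bit0=0, bit3=1
Bits that are 0 among those (would change 0->1): 0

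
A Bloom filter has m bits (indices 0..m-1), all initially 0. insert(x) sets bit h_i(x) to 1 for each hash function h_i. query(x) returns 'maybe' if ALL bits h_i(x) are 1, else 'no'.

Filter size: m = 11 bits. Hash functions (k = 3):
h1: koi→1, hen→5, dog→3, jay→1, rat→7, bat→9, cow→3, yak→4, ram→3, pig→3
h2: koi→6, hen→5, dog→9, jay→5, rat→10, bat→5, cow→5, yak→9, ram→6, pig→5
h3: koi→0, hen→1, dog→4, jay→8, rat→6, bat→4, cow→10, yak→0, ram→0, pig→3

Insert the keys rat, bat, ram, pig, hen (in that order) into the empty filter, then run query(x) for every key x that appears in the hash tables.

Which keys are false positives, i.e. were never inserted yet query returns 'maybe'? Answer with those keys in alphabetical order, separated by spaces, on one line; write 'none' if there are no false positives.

Answer: cow dog koi yak

Derivation:
Start: bits=00000000000
After insert 'rat': sets bits 6 7 10 -> bits=00000011001
After insert 'bat': sets bits 4 5 9 -> bits=00001111011
After insert 'ram': sets bits 0 3 6 -> bits=10011111011
After insert 'pig': sets bits 3 5 -> bits=10011111011
After insert 'hen': sets bits 1 5 -> bits=11011111011
Not inserted: cow dog jay koi yak — query each against bits=11011111011:
query cow: checks bit3=1, bit5=1, bit10=1 (all 1) -> maybe => FALSE POSITIVE
query dog: checks bit3=1, bit4=1, bit9=1 (all 1) -> maybe => FALSE POSITIVE
query jay: checks bit1=1, bit5=1, bit8=0 (has a 0) -> no => not a false positive
query koi: checks bit0=1, bit1=1, bit6=1 (all 1) -> maybe => FALSE POSITIVE
query yak: checks bit0=1, bit4=1, bit9=1 (all 1) -> maybe => FALSE POSITIVE
False positives (alphabetical): cow dog koi yak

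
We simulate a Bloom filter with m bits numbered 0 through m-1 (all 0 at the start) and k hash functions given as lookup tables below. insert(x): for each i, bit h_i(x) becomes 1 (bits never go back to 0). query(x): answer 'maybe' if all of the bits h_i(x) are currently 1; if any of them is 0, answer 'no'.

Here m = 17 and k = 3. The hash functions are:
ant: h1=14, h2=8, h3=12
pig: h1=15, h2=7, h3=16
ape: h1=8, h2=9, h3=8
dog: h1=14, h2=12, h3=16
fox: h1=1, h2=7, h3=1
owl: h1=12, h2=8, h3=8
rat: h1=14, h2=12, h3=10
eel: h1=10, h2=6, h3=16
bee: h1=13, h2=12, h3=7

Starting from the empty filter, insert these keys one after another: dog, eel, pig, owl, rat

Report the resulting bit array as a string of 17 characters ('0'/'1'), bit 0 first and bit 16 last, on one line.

Answer: 00000011101010111

Derivation:
Start: bits=00000000000000000
After insert 'dog': sets bits 12 14 16 -> bits=00000000000010101
After insert 'eel': sets bits 6 10 16 -> bits=00000010001010101
After insert 'pig': sets bits 7 15 16 -> bits=00000011001010111
After insert 'owl': sets bits 8 12 -> bits=00000011101010111
After insert 'rat': sets bits 10 12 14 -> bits=00000011101010111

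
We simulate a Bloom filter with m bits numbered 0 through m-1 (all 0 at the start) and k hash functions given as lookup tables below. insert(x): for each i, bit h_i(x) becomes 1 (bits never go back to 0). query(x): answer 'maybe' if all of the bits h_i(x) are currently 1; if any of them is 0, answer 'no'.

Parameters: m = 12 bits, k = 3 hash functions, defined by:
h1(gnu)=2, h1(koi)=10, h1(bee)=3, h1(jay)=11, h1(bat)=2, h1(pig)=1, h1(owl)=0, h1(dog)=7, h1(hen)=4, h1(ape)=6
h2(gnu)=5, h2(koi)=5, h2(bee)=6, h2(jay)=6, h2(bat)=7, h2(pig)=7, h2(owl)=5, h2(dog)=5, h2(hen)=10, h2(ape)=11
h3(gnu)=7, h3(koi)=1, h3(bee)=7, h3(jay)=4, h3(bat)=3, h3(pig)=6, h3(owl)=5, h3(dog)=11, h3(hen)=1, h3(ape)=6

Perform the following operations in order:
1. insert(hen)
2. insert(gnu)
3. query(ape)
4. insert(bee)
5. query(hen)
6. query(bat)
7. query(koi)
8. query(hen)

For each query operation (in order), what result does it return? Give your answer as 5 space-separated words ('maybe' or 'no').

Start: bits=000000000000
Op 1: insert hen -> sets bits 1 4 10 -> bits=010010000010
Op 2: insert gnu -> sets bits 2 5 7 -> bits=011011010010
Op 3: query ape -> checks bit6=0, bit11=0 (has a 0) -> no
Op 4: insert bee -> sets bits 3 6 7 -> bits=011111110010
Op 5: query hen -> checks bit1=1, bit4=1, bit10=1 (all 1) -> maybe
Op 6: query bat -> checks bit2=1, bit3=1, bit7=1 (all 1) -> maybe
Op 7: query koi -> checks bit1=1, bit5=1, bit10=1 (all 1) -> maybe
Op 8: query hen -> checks bit1=1, bit4=1, bit10=1 (all 1) -> maybe
Query results in order: no maybe maybe maybe maybe

Answer: no maybe maybe maybe maybe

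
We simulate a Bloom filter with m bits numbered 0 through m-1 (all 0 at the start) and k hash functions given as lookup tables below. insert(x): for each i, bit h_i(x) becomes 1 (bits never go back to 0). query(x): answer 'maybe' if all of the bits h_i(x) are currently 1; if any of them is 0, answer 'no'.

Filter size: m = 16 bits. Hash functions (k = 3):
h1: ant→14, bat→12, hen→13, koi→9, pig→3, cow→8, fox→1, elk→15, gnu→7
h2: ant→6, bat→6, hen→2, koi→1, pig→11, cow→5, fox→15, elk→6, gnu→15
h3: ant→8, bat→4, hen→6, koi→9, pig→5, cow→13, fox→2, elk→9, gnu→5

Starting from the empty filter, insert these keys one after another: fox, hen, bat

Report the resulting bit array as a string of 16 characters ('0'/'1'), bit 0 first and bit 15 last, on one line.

Answer: 0110101000001101

Derivation:
Start: bits=0000000000000000
After insert 'fox': sets bits 1 2 15 -> bits=0110000000000001
After insert 'hen': sets bits 2 6 13 -> bits=0110001000000101
After insert 'bat': sets bits 4 6 12 -> bits=0110101000001101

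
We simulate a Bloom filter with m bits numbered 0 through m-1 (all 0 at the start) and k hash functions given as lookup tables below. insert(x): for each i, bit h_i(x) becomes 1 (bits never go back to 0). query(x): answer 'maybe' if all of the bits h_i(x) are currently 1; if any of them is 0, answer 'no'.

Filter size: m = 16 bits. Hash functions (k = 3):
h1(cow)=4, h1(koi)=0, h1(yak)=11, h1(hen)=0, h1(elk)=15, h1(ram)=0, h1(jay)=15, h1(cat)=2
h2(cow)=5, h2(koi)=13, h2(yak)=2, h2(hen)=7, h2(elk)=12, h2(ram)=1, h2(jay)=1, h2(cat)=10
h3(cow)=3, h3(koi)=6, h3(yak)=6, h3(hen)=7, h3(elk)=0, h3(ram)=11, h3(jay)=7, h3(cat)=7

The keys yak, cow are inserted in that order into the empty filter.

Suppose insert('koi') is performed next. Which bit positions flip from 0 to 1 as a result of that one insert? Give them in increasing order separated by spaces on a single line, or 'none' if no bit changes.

Start: bits=0000000000000000
After insert 'yak': sets bits 2 6 11 -> bits=0010001000010000
After insert 'cow': sets bits 3 4 5 -> bits=0011111000010000
insert 'koi' would touch bits 0 6 13; currently bit0=0, bit6=1, bit13=0
Bits that are 0 among those (would change 0->1): 0 13

Answer: 0 13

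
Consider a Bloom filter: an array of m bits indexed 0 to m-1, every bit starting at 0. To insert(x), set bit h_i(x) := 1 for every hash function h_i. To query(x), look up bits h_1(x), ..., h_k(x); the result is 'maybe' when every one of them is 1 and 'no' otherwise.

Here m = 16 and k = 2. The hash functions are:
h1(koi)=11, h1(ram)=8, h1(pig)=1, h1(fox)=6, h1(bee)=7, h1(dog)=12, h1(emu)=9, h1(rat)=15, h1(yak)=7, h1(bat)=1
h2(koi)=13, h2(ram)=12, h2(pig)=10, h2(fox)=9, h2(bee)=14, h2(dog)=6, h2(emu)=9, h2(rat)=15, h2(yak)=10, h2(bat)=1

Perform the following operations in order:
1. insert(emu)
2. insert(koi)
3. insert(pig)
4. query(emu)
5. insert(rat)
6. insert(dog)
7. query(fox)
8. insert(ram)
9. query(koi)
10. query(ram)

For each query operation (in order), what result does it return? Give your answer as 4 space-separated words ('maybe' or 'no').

Answer: maybe maybe maybe maybe

Derivation:
Start: bits=0000000000000000
Op 1: insert emu -> sets bits 9 -> bits=0000000001000000
Op 2: insert koi -> sets bits 11 13 -> bits=0000000001010100
Op 3: insert pig -> sets bits 1 10 -> bits=0100000001110100
Op 4: query emu -> checks bit9=1 (all 1) -> maybe
Op 5: insert rat -> sets bits 15 -> bits=0100000001110101
Op 6: insert dog -> sets bits 6 12 -> bits=0100001001111101
Op 7: query fox -> checks bit6=1, bit9=1 (all 1) -> maybe
Op 8: insert ram -> sets bits 8 12 -> bits=0100001011111101
Op 9: query koi -> checks bit11=1, bit13=1 (all 1) -> maybe
Op 10: query ram -> checks bit8=1, bit12=1 (all 1) -> maybe
Query results in order: maybe maybe maybe maybe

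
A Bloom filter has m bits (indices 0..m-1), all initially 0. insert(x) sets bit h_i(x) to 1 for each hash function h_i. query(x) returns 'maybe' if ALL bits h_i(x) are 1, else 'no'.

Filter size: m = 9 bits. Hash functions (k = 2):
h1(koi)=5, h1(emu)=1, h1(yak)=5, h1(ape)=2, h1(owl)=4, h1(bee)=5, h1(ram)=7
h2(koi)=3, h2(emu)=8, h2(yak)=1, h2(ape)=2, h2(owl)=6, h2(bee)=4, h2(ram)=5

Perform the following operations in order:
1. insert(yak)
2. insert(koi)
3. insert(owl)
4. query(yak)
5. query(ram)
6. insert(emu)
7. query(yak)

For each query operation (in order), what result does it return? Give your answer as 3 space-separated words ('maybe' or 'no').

Start: bits=000000000
Op 1: insert yak -> sets bits 1 5 -> bits=010001000
Op 2: insert koi -> sets bits 3 5 -> bits=010101000
Op 3: insert owl -> sets bits 4 6 -> bits=010111100
Op 4: query yak -> checks bit1=1, bit5=1 (all 1) -> maybe
Op 5: query ram -> checks bit5=1, bit7=0 (has a 0) -> no
Op 6: insert emu -> sets bits 1 8 -> bits=010111101
Op 7: query yak -> checks bit1=1, bit5=1 (all 1) -> maybe
Query results in order: maybe no maybe

Answer: maybe no maybe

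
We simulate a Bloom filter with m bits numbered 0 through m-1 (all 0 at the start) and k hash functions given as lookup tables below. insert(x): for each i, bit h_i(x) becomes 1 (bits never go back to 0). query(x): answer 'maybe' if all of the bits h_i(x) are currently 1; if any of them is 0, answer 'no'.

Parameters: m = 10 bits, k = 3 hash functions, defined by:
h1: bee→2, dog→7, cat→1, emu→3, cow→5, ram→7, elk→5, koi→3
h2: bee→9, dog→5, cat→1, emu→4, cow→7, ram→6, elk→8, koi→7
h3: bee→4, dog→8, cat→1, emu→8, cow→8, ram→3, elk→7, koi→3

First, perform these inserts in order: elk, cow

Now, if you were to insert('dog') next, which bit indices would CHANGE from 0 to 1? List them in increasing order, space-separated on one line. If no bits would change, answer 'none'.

Answer: none

Derivation:
Start: bits=0000000000
After insert 'elk': sets bits 5 7 8 -> bits=0000010110
After insert 'cow': sets bits 5 7 8 -> bits=0000010110
insert 'dog' would touch bits 5 7 8; currently bit5=1, bit7=1, bit8=1
Bits that are 0 among those (would change 0->1): none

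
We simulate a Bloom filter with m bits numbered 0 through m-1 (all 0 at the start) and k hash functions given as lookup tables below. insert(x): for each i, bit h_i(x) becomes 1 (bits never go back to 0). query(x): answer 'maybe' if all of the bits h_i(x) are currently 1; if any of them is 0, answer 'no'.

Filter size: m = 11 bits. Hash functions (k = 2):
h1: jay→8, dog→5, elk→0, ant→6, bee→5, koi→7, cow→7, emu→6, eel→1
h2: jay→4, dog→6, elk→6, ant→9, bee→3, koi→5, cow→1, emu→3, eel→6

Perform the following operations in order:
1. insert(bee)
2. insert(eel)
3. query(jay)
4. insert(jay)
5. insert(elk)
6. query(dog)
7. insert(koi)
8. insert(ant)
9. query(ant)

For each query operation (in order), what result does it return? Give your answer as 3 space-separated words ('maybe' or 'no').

Answer: no maybe maybe

Derivation:
Start: bits=00000000000
Op 1: insert bee -> sets bits 3 5 -> bits=00010100000
Op 2: insert eel -> sets bits 1 6 -> bits=01010110000
Op 3: query jay -> checks bit4=0, bit8=0 (has a 0) -> no
Op 4: insert jay -> sets bits 4 8 -> bits=01011110100
Op 5: insert elk -> sets bits 0 6 -> bits=11011110100
Op 6: query dog -> checks bit5=1, bit6=1 (all 1) -> maybe
Op 7: insert koi -> sets bits 5 7 -> bits=11011111100
Op 8: insert ant -> sets bits 6 9 -> bits=11011111110
Op 9: query ant -> checks bit6=1, bit9=1 (all 1) -> maybe
Query results in order: no maybe maybe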